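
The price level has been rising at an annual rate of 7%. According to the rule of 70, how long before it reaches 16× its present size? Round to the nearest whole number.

At 7% it doubles every 70/7 ≈ 10.00 years.
16 = 2^4, so 4 doublings → 40 years.

≈ 40 years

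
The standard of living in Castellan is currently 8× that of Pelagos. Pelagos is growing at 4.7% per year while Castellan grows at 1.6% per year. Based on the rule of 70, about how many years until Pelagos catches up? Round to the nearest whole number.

Pelagos gains on Castellan at 4.7% − 1.6% = 3.1 points a year.
At that relative rate the gap halves every 70/3.1 ≈ 22.58 years.
An 8× gap closes after 3 halvings: 3 × 22.58 ≈ 68 years.

roughly 68 years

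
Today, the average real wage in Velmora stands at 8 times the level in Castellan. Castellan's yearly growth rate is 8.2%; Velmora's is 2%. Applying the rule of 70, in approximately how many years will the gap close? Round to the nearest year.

What matters is the difference: 6.2 pp.
Rule of 70 on the gap: the ratio halves every 70/6.2 ≈ 11.29 years.
An 8 times gap closes after 3 halvings: 3 × 11.29 ≈ 34 years.

approximately 34 years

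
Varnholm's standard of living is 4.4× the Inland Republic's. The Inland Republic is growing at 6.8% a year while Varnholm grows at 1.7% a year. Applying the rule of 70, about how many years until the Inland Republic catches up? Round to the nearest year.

about 29 years

The growth-rate gap is 6.8% − 1.7% = 5.1 percentage points.
So the ratio between them halves every 70/5.1 ≈ 13.73 years.
A 4.4× gap takes log₂(4.4) ≈ 2.14 halvings to close: 2.14 × 13.73 ≈ 29 years.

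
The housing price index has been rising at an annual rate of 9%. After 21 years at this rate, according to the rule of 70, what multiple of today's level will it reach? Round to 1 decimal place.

≈ 6.5 times

Doubling time ≈ 70/9 = 7.78 years.
21 years / 7.78 ≈ 2.70 doublings → factor 2^2.70 ≈ 6.5.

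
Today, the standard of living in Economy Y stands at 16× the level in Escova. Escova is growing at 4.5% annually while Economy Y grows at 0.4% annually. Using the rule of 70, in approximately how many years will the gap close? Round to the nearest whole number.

roughly 68 years

Escova gains on Economy Y at 4.5% − 0.4% = 4.1 points a year.
At that relative rate the gap halves every 70/4.1 ≈ 17.07 years.
A 16× gap closes after 4 halvings: 4 × 17.07 ≈ 68 years.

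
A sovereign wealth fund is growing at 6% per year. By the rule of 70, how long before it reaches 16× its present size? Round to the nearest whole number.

roughly 47 years

Doubling time ≈ 70/6 = 11.67 years.
16 = 2^4, so 4 doublings → 47 years.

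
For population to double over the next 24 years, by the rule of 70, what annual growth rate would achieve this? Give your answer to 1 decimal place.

70 / 24 ≈ 2.92, so about 2.9% annually.

about 2.9%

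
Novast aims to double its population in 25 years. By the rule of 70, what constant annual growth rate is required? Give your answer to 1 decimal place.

70 / 25 ≈ 2.80, so about 2.8% annually.

around 2.8%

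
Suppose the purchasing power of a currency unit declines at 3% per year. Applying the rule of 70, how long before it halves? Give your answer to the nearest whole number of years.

Falling at 3%, it halves about every 70/3 = 23.33 years.

about 23 years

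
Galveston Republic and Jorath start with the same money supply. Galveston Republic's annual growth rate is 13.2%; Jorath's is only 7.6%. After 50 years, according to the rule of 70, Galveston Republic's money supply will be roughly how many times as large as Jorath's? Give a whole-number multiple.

Galveston Republic pulls ahead at 5.6 pp per year, so the ratio doubles every 70/5.6 ≈ 12.50 years.
In 50 years that's 4.00 doublings: 2^4.00 ≈ 16.

16 times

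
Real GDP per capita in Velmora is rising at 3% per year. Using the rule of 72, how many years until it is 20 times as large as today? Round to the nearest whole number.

At 3% it doubles every 72/3 ≈ 24.00 years.
Reaching 20× takes log₂(20) ≈ 4.32 doublings.
4.32 × 24.00 ≈ 104 years.

about 104 years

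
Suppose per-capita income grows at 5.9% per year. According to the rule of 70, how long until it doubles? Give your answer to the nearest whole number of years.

70/5.9 ≈ 11.86, so it doubles roughly every 12 years.

roughly 12 years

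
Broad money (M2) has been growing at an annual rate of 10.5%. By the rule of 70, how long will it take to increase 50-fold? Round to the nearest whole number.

One doubling takes 70/10.5 = 6.67 years.
50× is log₂ 50 ≈ 5.64 doublings, so ≈ 5.64 × 6.67 = 38 years.

about 38 years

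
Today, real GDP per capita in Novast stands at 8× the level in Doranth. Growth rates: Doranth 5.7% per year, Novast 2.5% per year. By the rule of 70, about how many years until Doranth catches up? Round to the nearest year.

The growth-rate gap is 5.7% − 2.5% = 3.2 percentage points.
So the ratio between them halves every 70/3.2 ≈ 21.88 years.
An 8× gap closes after 3 halvings: 3 × 21.88 ≈ 66 years.

approximately 66 years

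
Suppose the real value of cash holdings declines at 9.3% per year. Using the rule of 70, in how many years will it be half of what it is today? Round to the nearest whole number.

Halving time ≈ 70 / 9.3 = 7.53 → 8 years.

≈ 8 years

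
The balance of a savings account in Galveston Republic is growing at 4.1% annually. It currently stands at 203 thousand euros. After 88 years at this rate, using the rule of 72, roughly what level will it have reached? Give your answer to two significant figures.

Doubling time ≈ 72/4.1 = 17.56 years.
88 years is 88/17.56 ≈ 5.01 doublings, a factor of 2^5.01 ≈ 32.22.
203 × 32.22 ≈ 6500 thousand euros.

≈ 6500 thousand euros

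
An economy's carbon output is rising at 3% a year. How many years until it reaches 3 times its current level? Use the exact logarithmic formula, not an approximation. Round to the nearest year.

37 years

t = ln(3) / ln(1 + 0.03) = 1.0986 / 0.029559 ≈ 37.17.
≈ 37 years.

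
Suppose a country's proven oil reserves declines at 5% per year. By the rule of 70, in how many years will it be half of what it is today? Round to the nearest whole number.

around 14 years

The rule works in reverse for decay: 70/5 ≈ 14.00 years to halve.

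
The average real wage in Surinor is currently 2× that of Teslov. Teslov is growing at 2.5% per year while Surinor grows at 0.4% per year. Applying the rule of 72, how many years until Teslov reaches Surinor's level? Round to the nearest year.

What matters is the difference: 2.1 pp.
Rule of 72 on the gap: the ratio halves every 72/2.1 ≈ 34.29 years.
A 2× gap closes after 1 halving: 1 × 34.29 ≈ 34 years.

34 years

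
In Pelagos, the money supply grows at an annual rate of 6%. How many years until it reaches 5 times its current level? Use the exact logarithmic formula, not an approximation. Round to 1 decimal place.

27.6 years

t = ln(5) / ln(1 + 0.06) = 1.6094 / 0.058269 ≈ 27.62.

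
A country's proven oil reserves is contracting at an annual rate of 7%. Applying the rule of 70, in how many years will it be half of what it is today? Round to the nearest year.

≈ 10 years

Halving time ≈ 70 / 7 = 10.00 → 10 years.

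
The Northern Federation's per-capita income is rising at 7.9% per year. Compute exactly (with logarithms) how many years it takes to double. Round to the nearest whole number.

t = ln(2) / ln(1 + 0.079) = 0.6931 / 0.076035 ≈ 9.12.
≈ 9 years.

9 years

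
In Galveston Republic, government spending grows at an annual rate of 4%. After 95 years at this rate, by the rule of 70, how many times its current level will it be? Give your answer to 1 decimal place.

roughly 43.1 times

Doubling time ≈ 70/4 = 17.50 years.
95 years / 17.50 ≈ 5.43 doublings → factor 2^5.43 ≈ 43.1.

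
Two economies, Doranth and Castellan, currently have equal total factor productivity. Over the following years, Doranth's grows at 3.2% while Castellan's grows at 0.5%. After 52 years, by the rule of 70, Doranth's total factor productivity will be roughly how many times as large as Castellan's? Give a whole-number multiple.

around 4 times

Only the 2.7-point difference matters.
70/2.7 ≈ 25.93 years per doubling of the ratio; 52 years gives 2.01 doublings, so ≈ 4×.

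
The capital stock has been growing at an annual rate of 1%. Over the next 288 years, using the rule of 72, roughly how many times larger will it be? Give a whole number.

Doubling time ≈ 72/1 = 72.00 years.
288/72.00 ≈ 4 doublings, so about 2^4 = 16×.

around 16 times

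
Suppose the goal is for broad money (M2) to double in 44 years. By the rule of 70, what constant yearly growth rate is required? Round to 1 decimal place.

roughly 1.6% per year

70 / 44 ≈ 1.59, so about 1.6% per year.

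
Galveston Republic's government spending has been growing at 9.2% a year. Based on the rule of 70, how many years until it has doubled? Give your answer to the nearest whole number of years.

≈ 8 years

Doubling time ≈ 70 / 9.2 = 7.61 years.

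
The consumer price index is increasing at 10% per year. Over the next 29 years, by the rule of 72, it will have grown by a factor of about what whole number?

72/10 ≈ 7.20 years per doubling.
29 years fits 4 doublings: 2^4 = 16.

about 16 times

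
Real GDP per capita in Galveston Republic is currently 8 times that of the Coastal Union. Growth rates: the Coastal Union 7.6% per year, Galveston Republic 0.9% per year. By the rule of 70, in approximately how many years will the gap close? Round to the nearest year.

31 years

The growth-rate gap is 7.6% − 0.9% = 6.7 percentage points.
So the ratio between them halves every 70/6.7 ≈ 10.45 years.
An 8 times gap closes after 3 halvings: 3 × 10.45 ≈ 31 years.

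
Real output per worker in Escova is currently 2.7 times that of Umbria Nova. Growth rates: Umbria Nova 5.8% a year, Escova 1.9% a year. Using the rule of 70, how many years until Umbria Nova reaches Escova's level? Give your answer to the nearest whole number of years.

roughly 26 years

The growth-rate gap is 5.8% − 1.9% = 3.9 percentage points.
So the ratio between them halves every 70/3.9 ≈ 17.95 years.
A 2.7 times gap takes log₂(2.7) ≈ 1.43 halvings to close: 1.43 × 17.95 ≈ 26 years.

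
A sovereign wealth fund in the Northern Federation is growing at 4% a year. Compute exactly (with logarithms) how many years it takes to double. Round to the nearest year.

t = ln(2) / ln(1 + 0.04) = 0.6931 / 0.039221 ≈ 17.67.
≈ 18 years.

18 years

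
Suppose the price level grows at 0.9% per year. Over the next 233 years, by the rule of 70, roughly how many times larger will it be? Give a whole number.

At 0.9% one doubling takes ≈ 77.78 years; 233 years is 3 of them, so ×8.

around 8 times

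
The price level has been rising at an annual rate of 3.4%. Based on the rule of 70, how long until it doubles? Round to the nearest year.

about 21 years

At 3.4%, doubling takes about 70/3.4 = 20.59 years.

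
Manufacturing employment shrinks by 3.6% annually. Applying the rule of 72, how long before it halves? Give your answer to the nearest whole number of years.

Halving time ≈ 72 / 3.6 = 20.00 → 20 years.

about 20 years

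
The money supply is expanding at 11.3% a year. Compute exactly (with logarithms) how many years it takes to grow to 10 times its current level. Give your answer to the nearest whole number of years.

22 years

t = ln(10) / ln(1 + 0.113) = 2.3026 / 0.107059 ≈ 21.51.
≈ 22 years.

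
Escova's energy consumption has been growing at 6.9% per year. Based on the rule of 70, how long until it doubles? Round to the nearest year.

10 years

Doubling time ≈ 70 / 6.9 = 10.14 years.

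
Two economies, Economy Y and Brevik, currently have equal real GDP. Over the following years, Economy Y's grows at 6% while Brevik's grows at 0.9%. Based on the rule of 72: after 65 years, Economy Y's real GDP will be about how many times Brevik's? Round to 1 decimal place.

approximately 24.3 times

Economy Y pulls ahead at 5.1 pp per year, so the ratio doubles every 72/5.1 ≈ 14.12 years.
In 65 years that's 4.60 doublings: 2^4.60 ≈ 24.3.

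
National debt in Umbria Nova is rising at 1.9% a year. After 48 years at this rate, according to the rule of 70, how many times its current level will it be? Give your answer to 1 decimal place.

≈ 2.5 times

Doubling time ≈ 70/1.9 = 36.84 years.
48 years / 36.84 ≈ 1.30 doublings → factor 2^1.30 ≈ 2.5.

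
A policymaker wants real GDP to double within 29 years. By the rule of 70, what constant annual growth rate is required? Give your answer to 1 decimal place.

2.4% annually

70 / 29 ≈ 2.41, so about 2.4% annually.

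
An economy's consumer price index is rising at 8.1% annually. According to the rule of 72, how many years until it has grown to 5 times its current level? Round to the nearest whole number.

At 8.1% it doubles every 72/8.1 ≈ 8.89 years.
Reaching 5× takes log₂(5) ≈ 2.32 doublings.
2.32 × 8.89 ≈ 21 years.

approximately 21 years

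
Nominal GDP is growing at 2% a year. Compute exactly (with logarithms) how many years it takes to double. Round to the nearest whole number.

t = ln(2) / ln(1 + 0.02) = 0.6931 / 0.019803 ≈ 35.00.
≈ 35 years.

35 years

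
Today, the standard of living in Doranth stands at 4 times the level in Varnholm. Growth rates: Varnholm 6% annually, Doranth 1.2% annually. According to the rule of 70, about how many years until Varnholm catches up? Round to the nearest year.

around 29 years

Varnholm gains on Doranth at 6% − 1.2% = 4.8 points a year.
At that relative rate the gap halves every 70/4.8 ≈ 14.58 years.
A 4 times gap closes after 2 halvings: 2 × 14.58 ≈ 29 years.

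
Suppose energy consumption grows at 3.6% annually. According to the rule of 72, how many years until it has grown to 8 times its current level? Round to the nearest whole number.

Doubling time ≈ 72/3.6 = 20.00 years.
Getting to 8× needs 3 doublings: 3 × 20.00 ≈ 60 years.

roughly 60 years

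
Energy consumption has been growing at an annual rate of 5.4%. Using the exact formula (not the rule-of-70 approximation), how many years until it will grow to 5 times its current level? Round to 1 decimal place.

t = ln(5) / ln(1 + 0.054) = 1.6094 / 0.052592 ≈ 30.60.

30.6 years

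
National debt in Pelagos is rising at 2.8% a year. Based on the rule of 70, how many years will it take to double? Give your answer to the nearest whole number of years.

At 2.8%, doubling takes about 70/2.8 = 25.00 years.

about 25 years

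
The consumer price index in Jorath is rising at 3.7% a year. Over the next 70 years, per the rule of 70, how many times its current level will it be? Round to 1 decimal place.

Doubling time ≈ 70/3.7 = 18.92 years.
70 years / 18.92 ≈ 3.70 doublings → factor 2^3.70 ≈ 13.0.

about 13.0 times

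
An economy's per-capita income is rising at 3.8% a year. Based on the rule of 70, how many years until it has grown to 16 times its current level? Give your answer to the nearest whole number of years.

Doubling time ≈ 70/3.8 = 18.42 years.
16× is 4 doublings, so 4 × 18.42 ≈ 74 years.

approximately 74 years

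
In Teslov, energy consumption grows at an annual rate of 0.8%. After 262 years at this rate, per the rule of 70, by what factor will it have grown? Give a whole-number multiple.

70/0.8 ≈ 87.50 years per doubling.
262 years fits 3 doublings: 2^3 = 8.

≈ 8 times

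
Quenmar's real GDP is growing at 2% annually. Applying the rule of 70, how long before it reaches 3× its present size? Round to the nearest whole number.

≈ 55 years

At 2% it doubles every 70/2 ≈ 35.00 years.
3× is log₂ 3 ≈ 1.58 doublings, so ≈ 1.58 × 35.00 = 55 years.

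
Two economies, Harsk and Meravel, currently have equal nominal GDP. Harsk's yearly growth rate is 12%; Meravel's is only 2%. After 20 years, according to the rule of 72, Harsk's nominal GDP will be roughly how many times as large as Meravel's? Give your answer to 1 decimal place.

about 6.9 times

Harsk pulls ahead at 10 pp per year, so the ratio doubles every 72/10 ≈ 7.20 years.
In 20 years that's 2.78 doublings: 2^2.78 ≈ 6.9.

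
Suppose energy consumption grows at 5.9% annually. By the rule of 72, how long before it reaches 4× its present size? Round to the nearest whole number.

One doubling takes 72/5.9 = 12.20 years.
4× is 2 doublings, so 2 × 12.20 ≈ 24 years.

roughly 24 years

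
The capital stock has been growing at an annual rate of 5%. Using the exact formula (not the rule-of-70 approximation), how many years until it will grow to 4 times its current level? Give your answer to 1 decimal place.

28.4 years

t = ln(4) / ln(1 + 0.05) = 1.3863 / 0.048790 ≈ 28.41.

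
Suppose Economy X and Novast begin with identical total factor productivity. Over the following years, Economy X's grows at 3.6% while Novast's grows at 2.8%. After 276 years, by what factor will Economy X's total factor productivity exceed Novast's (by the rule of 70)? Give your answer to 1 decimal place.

roughly 8.9 times

Rate gap = 3.6% − 2.8% = 0.8 points.
The ratio doubles every 70/0.8 ≈ 87.50 years.
276/87.50 ≈ 3.15 doublings → ratio ≈ 2^3.15 ≈ 8.9.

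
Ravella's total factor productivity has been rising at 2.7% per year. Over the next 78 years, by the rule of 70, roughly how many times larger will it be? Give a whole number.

70/2.7 ≈ 25.93 years per doubling.
78 years fits 3 doublings: 2^3 = 8.

approximately 8 times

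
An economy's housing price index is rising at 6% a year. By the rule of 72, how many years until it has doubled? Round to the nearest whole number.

about 12 years

At 6%, doubling takes about 72/6 = 12.00 years.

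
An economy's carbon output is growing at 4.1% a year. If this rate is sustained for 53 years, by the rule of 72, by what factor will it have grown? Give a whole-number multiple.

72/4.1 ≈ 17.56 years per doubling.
53 years fits 3 doublings: 2^3 = 8.

8 times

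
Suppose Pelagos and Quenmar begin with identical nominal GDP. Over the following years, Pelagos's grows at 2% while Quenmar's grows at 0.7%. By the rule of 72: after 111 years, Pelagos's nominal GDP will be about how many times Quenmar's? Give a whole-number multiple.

Rate gap = 2% − 0.7% = 1.3 points.
The ratio doubles every 72/1.3 ≈ 55.38 years.
111/55.38 ≈ 2.00 doublings → ratio ≈ 2^2.00 ≈ 4.

roughly 4 times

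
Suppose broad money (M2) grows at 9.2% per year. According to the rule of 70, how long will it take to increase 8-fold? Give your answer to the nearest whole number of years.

about 23 years

At 9.2% it doubles every 70/9.2 ≈ 7.61 years.
8× is 3 doublings, so 3 × 7.61 ≈ 23 years.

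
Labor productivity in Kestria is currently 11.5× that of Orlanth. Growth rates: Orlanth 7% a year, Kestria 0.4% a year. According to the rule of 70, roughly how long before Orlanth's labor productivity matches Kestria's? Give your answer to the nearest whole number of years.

The growth-rate gap is 7% − 0.4% = 6.6 percentage points.
So the ratio between them halves every 70/6.6 ≈ 10.61 years.
An 11.5× gap takes log₂(11.5) ≈ 3.52 halvings to close: 3.52 × 10.61 ≈ 37 years.

around 37 years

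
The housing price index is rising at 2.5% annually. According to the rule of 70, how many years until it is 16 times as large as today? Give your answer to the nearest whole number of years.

One doubling takes 70/2.5 = 28.00 years.
16 = 2^4, so 4 doublings → 112 years.

around 112 years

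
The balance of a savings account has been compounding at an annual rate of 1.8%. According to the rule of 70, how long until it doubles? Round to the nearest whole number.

70/1.8 ≈ 38.89, so it doubles roughly every 39 years.

≈ 39 years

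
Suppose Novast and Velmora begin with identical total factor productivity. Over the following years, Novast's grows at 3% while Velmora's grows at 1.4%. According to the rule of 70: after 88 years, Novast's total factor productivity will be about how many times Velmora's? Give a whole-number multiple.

≈ 4 times

Only the 1.6-point difference matters.
70/1.6 ≈ 43.75 years per doubling of the ratio; 88 years gives 2.01 doublings, so ≈ 4×.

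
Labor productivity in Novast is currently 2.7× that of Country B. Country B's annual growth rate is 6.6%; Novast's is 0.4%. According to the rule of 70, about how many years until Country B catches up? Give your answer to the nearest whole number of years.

16 years

The growth-rate gap is 6.6% − 0.4% = 6.2 percentage points.
So the ratio between them halves every 70/6.2 ≈ 11.29 years.
A 2.7× gap takes log₂(2.7) ≈ 1.43 halvings to close: 1.43 × 11.29 ≈ 16 years.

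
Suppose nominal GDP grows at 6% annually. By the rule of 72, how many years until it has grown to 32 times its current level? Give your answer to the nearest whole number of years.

One doubling takes 72/6 = 12.00 years.
32× is 5 doublings, so 5 × 12.00 ≈ 60 years.

approximately 60 years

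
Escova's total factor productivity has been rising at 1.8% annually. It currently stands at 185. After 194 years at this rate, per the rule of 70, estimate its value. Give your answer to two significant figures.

It doubles every 70/1.8 ≈ 38.89 years, so 194 years is 4.99 doublings.
2^4.99 ≈ 31.78; 185 × 31.78 ≈ 5900.

around 5900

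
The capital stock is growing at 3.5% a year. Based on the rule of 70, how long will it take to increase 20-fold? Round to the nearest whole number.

86 years

Doubling time ≈ 70/3.5 = 20.00 years.
Reaching 20× takes log₂(20) ≈ 4.32 doublings.
4.32 × 20.00 ≈ 86 years.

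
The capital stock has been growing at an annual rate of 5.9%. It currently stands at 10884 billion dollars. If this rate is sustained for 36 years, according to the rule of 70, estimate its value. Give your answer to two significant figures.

Doubling time ≈ 70/5.9 = 11.86 years.
36 years is 36/11.86 ≈ 3.04 doublings, a factor of 2^3.04 ≈ 8.22.
10884 × 8.22 ≈ 89000 billion dollars.

approximately 89000 billion dollars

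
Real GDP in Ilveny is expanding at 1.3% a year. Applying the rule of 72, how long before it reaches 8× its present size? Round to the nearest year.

One doubling takes 72/1.3 = 55.38 years.
8× is 3 doublings, so 3 × 55.38 ≈ 166 years.

≈ 166 years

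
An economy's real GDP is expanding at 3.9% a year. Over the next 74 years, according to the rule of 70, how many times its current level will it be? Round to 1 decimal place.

17.4 times

Doubling time ≈ 70/3.9 = 17.95 years.
74 years / 17.95 ≈ 4.12 doublings → factor 2^4.12 ≈ 17.4.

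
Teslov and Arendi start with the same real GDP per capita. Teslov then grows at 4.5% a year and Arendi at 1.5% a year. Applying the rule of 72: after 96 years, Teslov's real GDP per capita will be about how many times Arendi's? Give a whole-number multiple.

Teslov pulls ahead at 3 pp per year, so the ratio doubles every 72/3 ≈ 24.00 years.
In 96 years that's 4.00 doublings: 2^4.00 ≈ 16.

approximately 16 times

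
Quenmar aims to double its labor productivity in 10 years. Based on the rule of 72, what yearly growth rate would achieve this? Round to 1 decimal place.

approximately 7.2%

72 / 10 ≈ 7.20, so about 7.2% per year.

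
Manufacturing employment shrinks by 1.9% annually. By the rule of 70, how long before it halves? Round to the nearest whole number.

roughly 37 years

Halving time ≈ 70 / 1.9 = 36.84 → 37 years.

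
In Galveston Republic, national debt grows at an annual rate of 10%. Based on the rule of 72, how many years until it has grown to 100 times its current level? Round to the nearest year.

about 48 years

One doubling takes 72/10 = 7.20 years.
100× is log₂ 100 ≈ 6.64 doublings, so ≈ 6.64 × 7.20 = 48 years.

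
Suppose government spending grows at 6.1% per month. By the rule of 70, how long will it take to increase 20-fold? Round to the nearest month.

50 months

One doubling takes 70/6.1 = 11.48 months.
Reaching 20× takes log₂(20) ≈ 4.32 doublings.
4.32 × 11.48 ≈ 50 months.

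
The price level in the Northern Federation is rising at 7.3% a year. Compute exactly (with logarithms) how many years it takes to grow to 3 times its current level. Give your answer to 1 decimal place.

15.6 years

t = ln(3) / ln(1 + 0.073) = 1.0986 / 0.070458 ≈ 15.59.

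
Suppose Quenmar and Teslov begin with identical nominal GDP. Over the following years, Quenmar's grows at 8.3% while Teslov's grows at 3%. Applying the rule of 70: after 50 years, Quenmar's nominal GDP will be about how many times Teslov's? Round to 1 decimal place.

Rate gap = 8.3% − 3% = 5.3 points.
The ratio doubles every 70/5.3 ≈ 13.21 years.
50/13.21 ≈ 3.79 doublings → ratio ≈ 2^3.79 ≈ 13.8.

around 13.8 times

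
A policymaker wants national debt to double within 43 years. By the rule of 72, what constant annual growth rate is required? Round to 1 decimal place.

roughly 1.7%

72 / 43 ≈ 1.67, so about 1.7% annually.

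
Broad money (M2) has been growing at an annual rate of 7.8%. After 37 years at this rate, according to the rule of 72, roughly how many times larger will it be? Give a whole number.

72/7.8 ≈ 9.23 years per doubling.
37 years fits 4 doublings: 2^4 = 16.

≈ 16 times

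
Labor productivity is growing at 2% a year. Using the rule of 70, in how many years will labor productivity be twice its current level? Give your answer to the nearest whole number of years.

about 35 years

70/2 ≈ 35.00, so it doubles roughly every 35 years.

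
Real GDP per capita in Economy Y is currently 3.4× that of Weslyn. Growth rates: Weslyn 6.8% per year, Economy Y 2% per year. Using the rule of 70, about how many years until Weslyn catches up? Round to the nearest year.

roughly 26 years

Weslyn gains on Economy Y at 6.8% − 2% = 4.8 points a year.
At that relative rate the gap halves every 70/4.8 ≈ 14.58 years.
A 3.4× gap takes log₂(3.4) ≈ 1.77 halvings to close: 1.77 × 14.58 ≈ 26 years.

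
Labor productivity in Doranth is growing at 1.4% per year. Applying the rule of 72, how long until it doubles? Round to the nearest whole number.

about 51 years

At 1.4%, doubling takes about 72/1.4 = 51.43 years.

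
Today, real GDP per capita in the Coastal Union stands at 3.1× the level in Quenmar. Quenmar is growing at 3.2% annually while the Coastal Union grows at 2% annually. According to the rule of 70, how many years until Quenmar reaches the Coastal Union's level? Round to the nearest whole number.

approximately 95 years

Quenmar gains on the Coastal Union at 3.2% − 2% = 1.2 points a year.
At that relative rate the gap halves every 70/1.2 ≈ 58.33 years.
A 3.1× gap takes log₂(3.1) ≈ 1.63 halvings to close: 1.63 × 58.33 ≈ 95 years.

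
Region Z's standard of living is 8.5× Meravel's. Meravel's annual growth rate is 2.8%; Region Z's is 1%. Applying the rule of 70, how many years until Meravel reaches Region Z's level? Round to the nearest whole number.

roughly 120 years

What matters is the difference: 1.8 pp.
Rule of 70 on the gap: the ratio halves every 70/1.8 ≈ 38.89 years.
An 8.5× gap takes log₂(8.5) ≈ 3.09 halvings to close: 3.09 × 38.89 ≈ 120 years.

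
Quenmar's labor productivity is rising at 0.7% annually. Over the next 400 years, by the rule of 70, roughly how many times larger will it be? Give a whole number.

roughly 16 times

70/0.7 ≈ 100.00 years per doubling.
400 years fits 4 doublings: 2^4 = 16.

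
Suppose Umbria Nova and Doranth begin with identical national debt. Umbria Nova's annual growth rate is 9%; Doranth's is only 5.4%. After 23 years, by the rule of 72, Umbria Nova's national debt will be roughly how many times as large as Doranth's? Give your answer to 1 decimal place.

around 2.2 times

Umbria Nova pulls ahead at 3.6 pp per year, so the ratio doubles every 72/3.6 ≈ 20.00 years.
In 23 years that's 1.15 doublings: 2^1.15 ≈ 2.2.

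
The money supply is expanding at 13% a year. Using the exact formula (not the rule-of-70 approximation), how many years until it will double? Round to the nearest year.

t = ln(2) / ln(1 + 0.13) = 0.6931 / 0.122218 ≈ 5.67.
≈ 6 years.

6 years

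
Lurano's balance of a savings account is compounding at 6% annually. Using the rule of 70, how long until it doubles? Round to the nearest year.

At 6%, doubling takes about 70/6 = 11.67 years.

approximately 12 years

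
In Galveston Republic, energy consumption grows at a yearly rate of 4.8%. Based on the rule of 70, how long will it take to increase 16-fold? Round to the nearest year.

approximately 58 years

Doubling time ≈ 70/4.8 = 14.58 years.
16 = 2^4, so 4 doublings → 58 years.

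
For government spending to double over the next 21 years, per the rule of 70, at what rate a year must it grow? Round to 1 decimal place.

70 / 21 ≈ 3.33, so about 3.3% a year.

about 3.3%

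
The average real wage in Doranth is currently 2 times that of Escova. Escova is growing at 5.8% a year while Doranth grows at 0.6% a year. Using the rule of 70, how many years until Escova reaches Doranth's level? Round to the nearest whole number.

about 13 years

What matters is the difference: 5.2 pp.
Rule of 70 on the gap: the ratio halves every 70/5.2 ≈ 13.46 years.
A 2 times gap closes after 1 halving: 1 × 13.46 ≈ 13 years.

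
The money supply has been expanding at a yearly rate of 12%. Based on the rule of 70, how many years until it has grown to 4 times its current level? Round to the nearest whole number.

One doubling takes 70/12 = 5.83 years.
4 = 2^2, so 2 doublings → 12 years.

about 12 years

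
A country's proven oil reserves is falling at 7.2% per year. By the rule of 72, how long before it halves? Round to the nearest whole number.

Halving time ≈ 72 / 7.2 = 10.00 → 10 years.

approximately 10 years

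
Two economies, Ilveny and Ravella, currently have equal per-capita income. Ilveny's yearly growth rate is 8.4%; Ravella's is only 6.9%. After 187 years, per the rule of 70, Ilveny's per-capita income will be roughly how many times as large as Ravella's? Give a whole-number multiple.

16 times

Ilveny pulls ahead at 1.5 pp per year, so the ratio doubles every 70/1.5 ≈ 46.67 years.
In 187 years that's 4.01 doublings: 2^4.01 ≈ 16.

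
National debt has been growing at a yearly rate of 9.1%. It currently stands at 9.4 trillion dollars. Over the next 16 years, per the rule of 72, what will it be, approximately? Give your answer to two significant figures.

Doubling time ≈ 72/9.1 = 7.91 years.
16 years is 16/7.91 ≈ 2.02 doublings, a factor of 2^2.02 ≈ 4.06.
9.4 × 4.06 ≈ 38 trillion dollars.

roughly 38 trillion dollars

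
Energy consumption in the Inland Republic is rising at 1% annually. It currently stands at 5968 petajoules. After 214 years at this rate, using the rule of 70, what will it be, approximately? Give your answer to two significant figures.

around 50000 petajoules

Doubling time ≈ 70/1 = 70.00 years.
214 years is 214/70.00 ≈ 3.06 doublings, a factor of 2^3.06 ≈ 8.34.
5968 × 8.34 ≈ 50000 petajoules.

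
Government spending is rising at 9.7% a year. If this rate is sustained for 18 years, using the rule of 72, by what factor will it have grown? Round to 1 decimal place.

≈ 5.4 times

Doubles every ≈ 7.42 years (72/9.7).
18 years is 2.43 doublings; 2^2.43 ≈ 5.4×.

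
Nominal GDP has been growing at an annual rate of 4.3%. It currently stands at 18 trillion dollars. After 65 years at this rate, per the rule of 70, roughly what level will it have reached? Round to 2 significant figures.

Doubling time ≈ 70/4.3 = 16.28 years.
65 years is 65/16.28 ≈ 3.99 doublings, a factor of 2^3.99 ≈ 15.89.
18 × 15.89 ≈ 290 trillion dollars.

≈ 290 trillion dollars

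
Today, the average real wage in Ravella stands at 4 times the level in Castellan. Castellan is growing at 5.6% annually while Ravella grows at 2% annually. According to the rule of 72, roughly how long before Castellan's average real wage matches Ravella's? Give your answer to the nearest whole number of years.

around 40 years

What matters is the difference: 3.6 pp.
Rule of 72 on the gap: the ratio halves every 72/3.6 ≈ 20.00 years.
A 4 times gap closes after 2 halvings: 2 × 20.00 ≈ 40 years.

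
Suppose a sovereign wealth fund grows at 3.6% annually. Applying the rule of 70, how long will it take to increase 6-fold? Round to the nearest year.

50 years

At 3.6% it doubles every 70/3.6 ≈ 19.44 years.
Reaching 6× takes log₂(6) ≈ 2.58 doublings.
2.58 × 19.44 ≈ 50 years.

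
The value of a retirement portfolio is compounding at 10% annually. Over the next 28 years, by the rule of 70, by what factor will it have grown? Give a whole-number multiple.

around 16 times

70/10 ≈ 7.00 years per doubling.
28 years fits 4 doublings: 2^4 = 16.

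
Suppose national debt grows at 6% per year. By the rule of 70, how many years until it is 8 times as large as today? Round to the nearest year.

At 6% it doubles every 70/6 ≈ 11.67 years.
8× is 3 doublings, so 3 × 11.67 ≈ 35 years.

≈ 35 years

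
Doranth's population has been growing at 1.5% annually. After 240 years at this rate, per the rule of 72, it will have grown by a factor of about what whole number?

At 1.5% one doubling takes ≈ 48.00 years; 240 years is 5 of them, so ×32.

≈ 32 times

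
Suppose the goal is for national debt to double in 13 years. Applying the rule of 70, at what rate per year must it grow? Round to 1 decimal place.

70 / 13 ≈ 5.38, so about 5.4% per year.

roughly 5.4% per year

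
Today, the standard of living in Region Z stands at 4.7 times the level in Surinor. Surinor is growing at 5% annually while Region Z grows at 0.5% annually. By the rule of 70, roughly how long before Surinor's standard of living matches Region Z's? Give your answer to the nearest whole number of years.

about 35 years

What matters is the difference: 4.5 pp.
Rule of 70 on the gap: the ratio halves every 70/4.5 ≈ 15.56 years.
A 4.7 times gap takes log₂(4.7) ≈ 2.23 halvings to close: 2.23 × 15.56 ≈ 35 years.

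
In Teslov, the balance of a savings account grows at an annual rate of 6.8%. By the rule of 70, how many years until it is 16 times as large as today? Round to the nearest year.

Doubling time ≈ 70/6.8 = 10.29 years.
16 = 2^4, so 4 doublings → 41 years.

41 years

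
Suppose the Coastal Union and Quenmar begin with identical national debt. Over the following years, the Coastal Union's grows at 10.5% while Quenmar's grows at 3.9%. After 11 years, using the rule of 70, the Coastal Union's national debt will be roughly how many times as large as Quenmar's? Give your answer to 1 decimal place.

the Coastal Union pulls ahead at 6.6 pp per year, so the ratio doubles every 70/6.6 ≈ 10.61 years.
In 11 years that's 1.04 doublings: 2^1.04 ≈ 2.1.

2.1 times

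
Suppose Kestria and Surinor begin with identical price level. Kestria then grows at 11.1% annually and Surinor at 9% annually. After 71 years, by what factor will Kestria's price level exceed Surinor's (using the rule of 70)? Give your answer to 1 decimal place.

Kestria pulls ahead at 2.1 pp per year, so the ratio doubles every 70/2.1 ≈ 33.33 years.
In 71 years that's 2.13 doublings: 2^2.13 ≈ 4.4.

about 4.4 times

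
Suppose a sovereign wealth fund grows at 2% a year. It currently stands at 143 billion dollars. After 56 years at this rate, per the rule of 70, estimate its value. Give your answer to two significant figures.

roughly 430 billion dollars

It doubles every 70/2 ≈ 35.00 years, so 56 years is 1.60 doublings.
2^1.60 ≈ 3.03; 143 × 3.03 ≈ 430 billion dollars.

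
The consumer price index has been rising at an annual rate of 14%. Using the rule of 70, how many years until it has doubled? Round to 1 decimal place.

70/14 ≈ 5.00, so it doubles roughly every 5.0 years.

5.0 years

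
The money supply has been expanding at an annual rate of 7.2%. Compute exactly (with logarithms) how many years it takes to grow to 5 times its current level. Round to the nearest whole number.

23 years

t = ln(5) / ln(1 + 0.072) = 1.6094 / 0.069526 ≈ 23.15.
≈ 23 years.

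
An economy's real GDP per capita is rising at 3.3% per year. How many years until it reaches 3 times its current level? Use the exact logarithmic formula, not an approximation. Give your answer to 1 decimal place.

t = ln(3) / ln(1 + 0.033) = 1.0986 / 0.032467 ≈ 33.84.

33.8 years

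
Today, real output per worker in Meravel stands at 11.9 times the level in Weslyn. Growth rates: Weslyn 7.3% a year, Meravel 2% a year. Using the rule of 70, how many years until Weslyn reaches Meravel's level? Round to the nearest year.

The growth-rate gap is 7.3% − 2% = 5.3 percentage points.
So the ratio between them halves every 70/5.3 ≈ 13.21 years.
An 11.9 times gap takes log₂(11.9) ≈ 3.57 halvings to close: 3.57 × 13.21 ≈ 47 years.

about 47 years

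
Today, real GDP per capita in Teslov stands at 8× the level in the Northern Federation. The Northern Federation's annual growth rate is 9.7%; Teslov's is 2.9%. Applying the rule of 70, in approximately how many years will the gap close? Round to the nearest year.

the Northern Federation gains on Teslov at 9.7% − 2.9% = 6.8 points a year.
At that relative rate the gap halves every 70/6.8 ≈ 10.29 years.
An 8× gap closes after 3 halvings: 3 × 10.29 ≈ 31 years.

31 years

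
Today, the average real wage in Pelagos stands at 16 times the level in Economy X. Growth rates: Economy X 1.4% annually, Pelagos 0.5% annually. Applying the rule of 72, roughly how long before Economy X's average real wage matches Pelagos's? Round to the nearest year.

What matters is the difference: 0.9 pp.
Rule of 72 on the gap: the ratio halves every 72/0.9 ≈ 80.00 years.
A 16 times gap closes after 4 halvings: 4 × 80.00 ≈ 320 years.

about 320 years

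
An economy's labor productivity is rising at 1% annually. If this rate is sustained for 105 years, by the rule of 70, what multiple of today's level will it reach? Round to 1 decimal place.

Doubles every ≈ 70.00 years (70/1).
105 years is 1.50 doublings; 2^1.50 ≈ 2.8×.

approximately 2.8 times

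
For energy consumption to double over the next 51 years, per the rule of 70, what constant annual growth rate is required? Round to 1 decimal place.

1.4%

70 / 51 ≈ 1.37, so about 1.4% annually.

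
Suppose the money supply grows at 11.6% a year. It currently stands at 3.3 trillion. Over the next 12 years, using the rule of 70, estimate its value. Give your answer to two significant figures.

It doubles every 70/11.6 ≈ 6.03 years, so 12 years is 1.99 doublings.
2^1.99 ≈ 3.97; 3.3 × 3.97 ≈ 13 trillion.

≈ 13 trillion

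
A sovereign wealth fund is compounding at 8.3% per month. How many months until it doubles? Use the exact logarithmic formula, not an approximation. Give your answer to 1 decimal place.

8.7 months

t = ln(2) / ln(1 + 0.083) = 0.6931 / 0.079735 ≈ 8.69.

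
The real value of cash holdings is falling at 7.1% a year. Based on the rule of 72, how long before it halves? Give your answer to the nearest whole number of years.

roughly 10 years

Falling at 7.1%, it halves about every 72/7.1 = 10.14 years.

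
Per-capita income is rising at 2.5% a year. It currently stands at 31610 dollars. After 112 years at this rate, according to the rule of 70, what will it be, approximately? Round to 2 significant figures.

roughly 510000 dollars

Doubling time ≈ 70/2.5 = 28.00 years.
112 years is 112/28.00 ≈ 4.00 doublings, a factor of 2^4.00 ≈ 16.00.
31610 × 16.00 ≈ 510000 dollars.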